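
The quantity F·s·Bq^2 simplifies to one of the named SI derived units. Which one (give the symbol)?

F = kg⁻¹·m⁻²·s⁴·A².
Bq = s⁻¹.
So Bq² = s⁻².
Combining: F·s·Bq² = (kg⁻¹·m⁻²·s⁴·A²) · s · s⁻² = kg⁻¹·m⁻²·s³·A².
kg⁻¹·m⁻²·s³·A² is the base-SI form of the siemens.

S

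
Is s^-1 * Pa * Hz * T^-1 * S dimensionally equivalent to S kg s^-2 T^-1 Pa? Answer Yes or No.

Left side:
  Pa = kg·m⁻¹·s⁻².
  Hz = s⁻¹.
  T = kg·s⁻²·A⁻¹.
  So T⁻¹ = kg⁻¹·s²·A.
  S = kg⁻¹·m⁻²·s³·A².
  Combining: s⁻¹·Pa·Hz·T⁻¹·S = s⁻¹ · (kg·m⁻¹·s⁻²) · s⁻¹ · (kg⁻¹·s²·A) · (kg⁻¹·m⁻²·s³·A²) = kg⁻¹·m⁻³·s·A³.
Right side:
  S = kg⁻¹·m⁻²·s³·A².
  T = kg·s⁻²·A⁻¹.
  So T⁻¹ = kg⁻¹·s²·A.
  Pa = kg·m⁻¹·s⁻².
  Combining: S·kg·s⁻²·T⁻¹·Pa = (kg⁻¹·m⁻²·s³·A²) · kg · s⁻² · (kg⁻¹·s²·A) · (kg·m⁻¹·s⁻²) = m⁻³·s·A³.
Left is kg⁻¹·m⁻³·s·A³; right is m⁻³·s·A³ — different.

No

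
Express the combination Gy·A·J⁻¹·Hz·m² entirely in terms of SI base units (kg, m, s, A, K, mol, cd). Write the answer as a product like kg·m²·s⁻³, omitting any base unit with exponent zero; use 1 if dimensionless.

kg⁻¹·m²·s⁻¹·A

Gy = m²·s⁻².
J = kg·m²·s⁻².
So J⁻¹ = kg⁻¹·m⁻²·s².
Hz = s⁻¹.
Combining: Gy·A·J⁻¹·Hz·m² = (m²·s⁻²) · A · (kg⁻¹·m⁻²·s²) · s⁻¹ · m² = kg⁻¹·m²·s⁻¹·A.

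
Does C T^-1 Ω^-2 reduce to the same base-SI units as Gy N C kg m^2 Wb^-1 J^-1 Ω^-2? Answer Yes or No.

Left side:
  C = A·s = s·A (charge = current × time).
  T = Wb/m² (flux density = flux per area),
      = kg·s⁻²·A⁻¹.
  So T⁻¹ = kg⁻¹·s²·A.
  Ω = V/A (resistance = voltage per current),
      = kg·m²·s⁻³·A⁻².
  So Ω⁻² = kg⁻²·m⁻⁴·s⁶·A⁴.
  Combining: C·T⁻¹·Ω⁻² = (s·A) · (kg⁻¹·s²·A) · (kg⁻²·m⁻⁴·s⁶·A⁴) = kg⁻³·m⁻⁴·s⁹·A⁶.
Right side:
  Gy = J/kg (absorbed dose = energy per mass),
      = m²·s⁻².
  N = kg·m/s² = kg·m·s⁻² (force = mass × acceleration).
  C = A·s = s·A (charge = current × time).
  Wb = V·s (flux: a volt is a weber per second),
      = kg·m²·s⁻²·A⁻¹.
  So Wb⁻¹ = kg⁻¹·m⁻²·s²·A.
  J = N·m (work = force × distance),
      = kg·m²·s⁻².
  So J⁻¹ = kg⁻¹·m⁻²·s².
  Ω = V/A (resistance = voltage per current),
      = kg·m²·s⁻³·A⁻².
  So Ω⁻² = kg⁻²·m⁻⁴·s⁶·A⁴.
  Combining: Gy·N·C·kg·m²·Wb⁻¹·J⁻¹·Ω⁻² = (m²·s⁻²) · (kg·m·s⁻²) · (s·A) · kg · m² · (kg⁻¹·m⁻²·s²·A) · (kg⁻¹·m⁻²·s²) · (kg⁻²·m⁻⁴·s⁶·A⁴) = kg⁻²·m⁻³·s⁷·A⁶.
Left is kg⁻³·m⁻⁴·s⁹·A⁶; right is kg⁻²·m⁻³·s⁷·A⁶ — different.

No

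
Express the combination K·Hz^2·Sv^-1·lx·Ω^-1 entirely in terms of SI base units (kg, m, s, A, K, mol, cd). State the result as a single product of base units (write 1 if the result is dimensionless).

Hz = 1/s = s⁻¹ (frequency is cycles per second).
So Hz² = s⁻².
Sv = J/kg (equivalent dose = energy per mass),
    = m²·s⁻².
So Sv⁻¹ = m⁻²·s².
lx = lm/m² (illuminance = luminous flux per area),
    = m⁻²·cd.
Ω = V/A (resistance = voltage per current),
    = kg·m²·s⁻³·A⁻².
So Ω⁻¹ = kg⁻¹·m⁻²·s³·A².
Combining: K·Hz²·Sv⁻¹·lx·Ω⁻¹ = K · s⁻² · (m⁻²·s²) · (m⁻²·cd) · (kg⁻¹·m⁻²·s³·A²) = kg⁻¹·m⁻⁶·s³·A²·K·cd.

kg⁻¹·m⁻⁶·s³·A²·K·cd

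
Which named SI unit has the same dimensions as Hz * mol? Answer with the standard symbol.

kat

Hz = s⁻¹.
Combining: Hz·mol = s⁻¹ · mol = s⁻¹·mol.
s⁻¹·mol is the base-SI form of the katal.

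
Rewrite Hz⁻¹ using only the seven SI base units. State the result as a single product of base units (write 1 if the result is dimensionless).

s

Hz = 1/s = s⁻¹ (frequency is cycles per second).
So Hz⁻¹ = s.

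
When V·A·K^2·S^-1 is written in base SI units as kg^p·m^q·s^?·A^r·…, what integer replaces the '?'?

V = W/A (potential = power per current),
    = kg·m²·s⁻³·A⁻¹.
S = 1/Ω (conductance is reciprocal resistance),
    = kg⁻¹·m⁻²·s³·A².
So S⁻¹ = kg·m²·s⁻³·A⁻².
Combining: V·A·K²·S⁻¹ = (kg·m²·s⁻³·A⁻¹) · A · K² · (kg·m²·s⁻³·A⁻²) = kg²·m⁴·s⁻⁶·A⁻²·K².
The exponent of s is -6.

-6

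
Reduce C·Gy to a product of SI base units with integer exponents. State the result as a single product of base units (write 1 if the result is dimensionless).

C = A·s = s·A (charge = current × time).
Gy = J/kg (absorbed dose = energy per mass),
    = m²·s⁻².
Combining: C·Gy = (s·A) · (m²·s⁻²) = m²·s⁻¹·A.

m²·s⁻¹·A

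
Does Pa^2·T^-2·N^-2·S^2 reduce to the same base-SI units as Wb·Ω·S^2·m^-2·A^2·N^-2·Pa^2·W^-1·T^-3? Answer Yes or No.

Yes

Left side:
  Pa = kg·m⁻¹·s⁻².
  So Pa² = kg²·m⁻²·s⁻⁴.
  T = kg·s⁻²·A⁻¹.
  So T⁻² = kg⁻²·s⁴·A².
  N = kg·m·s⁻².
  So N⁻² = kg⁻²·m⁻²·s⁴.
  S = kg⁻¹·m⁻²·s³·A².
  So S² = kg⁻²·m⁻⁴·s⁶·A⁴.
  Combining: Pa²·T⁻²·N⁻²·S² = (kg²·m⁻²·s⁻⁴) · (kg⁻²·s⁴·A²) · (kg⁻²·m⁻²·s⁴) · (kg⁻²·m⁻⁴·s⁶·A⁴) = kg⁻⁴·m⁻⁸·s¹⁰·A⁶.
Right side:
  Wb = V·s (flux: a volt is a weber per second),
      = kg·m²·s⁻²·A⁻¹.
  Ω = V/A (resistance = voltage per current),
      = kg·m²·s⁻³·A⁻².
  S = 1/Ω (conductance is reciprocal resistance),
      = kg⁻¹·m⁻²·s³·A².
  So S² = kg⁻²·m⁻⁴·s⁶·A⁴.
  N = kg·m/s² = kg·m·s⁻² (force = mass × acceleration).
  So N⁻² = kg⁻²·m⁻²·s⁴.
  Pa = N/m² (pressure = force per area),
      = kg·m⁻¹·s⁻².
  So Pa² = kg²·m⁻²·s⁻⁴.
  W = J/s (power = energy per time),
      = kg·m²·s⁻³.
  So W⁻¹ = kg⁻¹·m⁻²·s³.
  T = Wb/m² (flux density = flux per area),
      = kg·s⁻²·A⁻¹.
  So T⁻³ = kg⁻³·s⁶·A³.
  Combining: Wb·Ω·S²·m⁻²·A²·N⁻²·Pa²·W⁻¹·T⁻³ = (kg·m²·s⁻²·A⁻¹) · (kg·m²·s⁻³·A⁻²) · (kg⁻²·m⁻⁴·s⁶·A⁴) · m⁻² · A² · (kg⁻²·m⁻²·s⁴) · (kg²·m⁻²·s⁻⁴) · (kg⁻¹·m⁻²·s³) · (kg⁻³·s⁶·A³) = kg⁻⁴·m⁻⁸·s¹⁰·A⁶.
Both reduce to kg⁻⁴·m⁻⁸·s¹⁰·A⁶.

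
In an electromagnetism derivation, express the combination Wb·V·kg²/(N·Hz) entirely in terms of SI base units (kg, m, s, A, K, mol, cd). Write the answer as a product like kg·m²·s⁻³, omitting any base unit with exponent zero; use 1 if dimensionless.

N = kg·m·s⁻².
So N⁻¹ = kg⁻¹·m⁻¹·s².
Wb = kg·m²·s⁻²·A⁻¹.
V = kg·m²·s⁻³·A⁻¹.
Hz = s⁻¹.
So Hz⁻¹ = s.
Combining: N⁻¹·Wb·V·kg²·Hz⁻¹ = (kg⁻¹·m⁻¹·s²) · (kg·m²·s⁻²·A⁻¹) · (kg·m²·s⁻³·A⁻¹) · kg² · s = kg³·m³·s⁻²·A⁻².

kg³·m³·s⁻²·A⁻²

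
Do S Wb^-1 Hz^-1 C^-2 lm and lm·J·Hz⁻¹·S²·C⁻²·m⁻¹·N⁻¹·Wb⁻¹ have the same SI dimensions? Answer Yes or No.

Left side:
  S = 1/Ω (conductance is reciprocal resistance),
      = kg⁻¹·m⁻²·s³·A².
  Wb = V·s (flux: a volt is a weber per second),
      = kg·m²·s⁻²·A⁻¹.
  So Wb⁻¹ = kg⁻¹·m⁻²·s²·A.
  Hz = 1/s = s⁻¹ (frequency is cycles per second).
  So Hz⁻¹ = s.
  C = A·s = s·A (charge = current × time).
  So C⁻² = s⁻²·A⁻².
  lm = cd·sr = cd (luminous flux; sr is dimensionless).
  Combining: S·Wb⁻¹·Hz⁻¹·C⁻²·lm = (kg⁻¹·m⁻²·s³·A²) · (kg⁻¹·m⁻²·s²·A) · s · (s⁻²·A⁻²) · cd = kg⁻²·m⁻⁴·s⁴·A·cd.
Right side:
  lm = cd.
  J = kg·m²·s⁻².
  Hz = s⁻¹.
  So Hz⁻¹ = s.
  S = kg⁻¹·m⁻²·s³·A².
  So S² = kg⁻²·m⁻⁴·s⁶·A⁴.
  C = s·A.
  So C⁻² = s⁻²·A⁻².
  N = kg·m·s⁻².
  So N⁻¹ = kg⁻¹·m⁻¹·s².
  Wb = kg·m²·s⁻²·A⁻¹.
  So Wb⁻¹ = kg⁻¹·m⁻²·s²·A.
  Combining: lm·J·Hz⁻¹·S²·C⁻²·m⁻¹·N⁻¹·Wb⁻¹ = cd · (kg·m²·s⁻²) · s · (kg⁻²·m⁻⁴·s⁶·A⁴) · (s⁻²·A⁻²) · m⁻¹ · (kg⁻¹·m⁻¹·s²) · (kg⁻¹·m⁻²·s²·A) = kg⁻³·m⁻⁶·s⁷·A³·cd.
Left is kg⁻²·m⁻⁴·s⁴·A·cd; right is kg⁻³·m⁻⁶·s⁷·A³·cd — different.

No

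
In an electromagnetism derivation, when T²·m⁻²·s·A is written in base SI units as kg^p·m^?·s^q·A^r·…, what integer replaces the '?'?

T = kg·s⁻²·A⁻¹.
So T² = kg²·s⁻⁴·A⁻².
Combining: T²·m⁻²·s·A = (kg²·s⁻⁴·A⁻²) · m⁻² · s · A = kg²·m⁻²·s⁻³·A⁻¹.
The exponent of m is -2.

-2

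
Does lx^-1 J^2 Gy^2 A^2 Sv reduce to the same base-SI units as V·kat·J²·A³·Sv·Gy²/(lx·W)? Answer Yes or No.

Left side:
  lx = lm/m² (illuminance = luminous flux per area),
      = m⁻²·cd.
  So lx⁻¹ = m²·cd⁻¹.
  J = N·m (work = force × distance),
      = kg·m²·s⁻².
  So J² = kg²·m⁴·s⁻⁴.
  Gy = J/kg (absorbed dose = energy per mass),
      = m²·s⁻².
  So Gy² = m⁴·s⁻⁴.
  Sv = J/kg (equivalent dose = energy per mass),
      = m²·s⁻².
  Combining: lx⁻¹·J²·Gy²·A²·Sv = (m²·cd⁻¹) · (kg²·m⁴·s⁻⁴) · (m⁴·s⁻⁴) · A² · (m²·s⁻²) = kg²·m¹²·s⁻¹⁰·A²·cd⁻¹.
Right side:
  V = kg·m²·s⁻³·A⁻¹.
  lx = m⁻²·cd.
  So lx⁻¹ = m²·cd⁻¹.
  kat = s⁻¹·mol.
  J = kg·m²·s⁻².
  So J² = kg²·m⁴·s⁻⁴.
  Sv = m²·s⁻².
  Gy = m²·s⁻².
  So Gy² = m⁴·s⁻⁴.
  W = kg·m²·s⁻³.
  So W⁻¹ = kg⁻¹·m⁻²·s³.
  Combining: V·lx⁻¹·kat·J²·A³·Sv·Gy²·W⁻¹ = (kg·m²·s⁻³·A⁻¹) · (m²·cd⁻¹) · (s⁻¹·mol) · (kg²·m⁴·s⁻⁴) · A³ · (m²·s⁻²) · (m⁴·s⁻⁴) · (kg⁻¹·m⁻²·s³) = kg²·m¹²·s⁻¹¹·A²·mol·cd⁻¹.
Left is kg²·m¹²·s⁻¹⁰·A²·cd⁻¹; right is kg²·m¹²·s⁻¹¹·A²·mol·cd⁻¹ — different.

No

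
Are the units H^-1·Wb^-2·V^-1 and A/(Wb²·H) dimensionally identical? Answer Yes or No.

No

Left side:
  H = kg·m²·s⁻²·A⁻².
  So H⁻¹ = kg⁻¹·m⁻²·s²·A².
  Wb = kg·m²·s⁻²·A⁻¹.
  So Wb⁻² = kg⁻²·m⁻⁴·s⁴·A².
  V = kg·m²·s⁻³·A⁻¹.
  So V⁻¹ = kg⁻¹·m⁻²·s³·A.
  Combining: H⁻¹·Wb⁻²·V⁻¹ = (kg⁻¹·m⁻²·s²·A²) · (kg⁻²·m⁻⁴·s⁴·A²) · (kg⁻¹·m⁻²·s³·A) = kg⁻⁴·m⁻⁸·s⁹·A⁵.
Right side:
  Wb = kg·m²·s⁻²·A⁻¹.
  So Wb⁻² = kg⁻²·m⁻⁴·s⁴·A².
  H = kg·m²·s⁻²·A⁻².
  So H⁻¹ = kg⁻¹·m⁻²·s²·A².
  Combining: Wb⁻²·H⁻¹·A = (kg⁻²·m⁻⁴·s⁴·A²) · (kg⁻¹·m⁻²·s²·A²) · A = kg⁻³·m⁻⁶·s⁶·A⁵.
Left is kg⁻⁴·m⁻⁸·s⁹·A⁵; right is kg⁻³·m⁻⁶·s⁶·A⁵ — different.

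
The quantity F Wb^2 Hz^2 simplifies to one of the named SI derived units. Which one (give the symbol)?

F = C/V (capacitance = charge per voltage),
    = A·s/(kg·m²·s⁻³·A⁻¹) (substituting C and V),
    = kg⁻¹·m⁻²·s⁴·A².
Wb = V·s (flux: a volt is a weber per second),
    = kg·m²·s⁻²·A⁻¹.
So Wb² = kg²·m⁴·s⁻⁴·A⁻².
Hz = 1/s = s⁻¹ (frequency is cycles per second).
So Hz² = s⁻².
Combining: F·Wb²·Hz² = (kg⁻¹·m⁻²·s⁴·A²) · (kg²·m⁴·s⁻⁴·A⁻²) · s⁻² = kg·m²·s⁻².
kg·m²·s⁻² is the base-SI form of the joule.

J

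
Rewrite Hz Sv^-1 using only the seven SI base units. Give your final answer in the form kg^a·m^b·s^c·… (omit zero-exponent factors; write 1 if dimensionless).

Hz = 1/s = s⁻¹ (frequency is cycles per second).
Sv = J/kg (equivalent dose = energy per mass),
    = m²·s⁻².
So Sv⁻¹ = m⁻²·s².
Combining: Hz·Sv⁻¹ = s⁻¹ · (m⁻²·s²) = m⁻²·s.

m⁻²·s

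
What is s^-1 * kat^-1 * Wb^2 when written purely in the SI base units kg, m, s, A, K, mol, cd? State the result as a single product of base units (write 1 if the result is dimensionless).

kat = mol/s = s⁻¹·mol (catalytic activity).
So kat⁻¹ = s·mol⁻¹.
Wb = V·s (flux: a volt is a weber per second),
    = kg·m²·s⁻²·A⁻¹.
So Wb² = kg²·m⁴·s⁻⁴·A⁻².
Combining: s⁻¹·kat⁻¹·Wb² = s⁻¹ · (s·mol⁻¹) · (kg²·m⁴·s⁻⁴·A⁻²) = kg²·m⁴·s⁻⁴·A⁻²·mol⁻¹.

kg²·m⁴·s⁻⁴·A⁻²·mol⁻¹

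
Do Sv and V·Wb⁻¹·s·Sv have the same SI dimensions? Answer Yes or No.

Left side:
  Sv = m²·s⁻².
Right side:
  V = kg·m²·s⁻³·A⁻¹.
  Wb = kg·m²·s⁻²·A⁻¹.
  So Wb⁻¹ = kg⁻¹·m⁻²·s²·A.
  Sv = m²·s⁻².
  Combining: V·Wb⁻¹·s·Sv = (kg·m²·s⁻³·A⁻¹) · (kg⁻¹·m⁻²·s²·A) · s · (m²·s⁻²) = m²·s⁻².
Both reduce to m²·s⁻².

Yes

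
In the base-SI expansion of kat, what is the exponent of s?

-1

kat = s⁻¹·mol.
The exponent of s is -1.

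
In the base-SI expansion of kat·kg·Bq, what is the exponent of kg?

kat = mol/s = s⁻¹·mol (catalytic activity).
Bq = 1/s = s⁻¹ (activity is decays per second).
Combining: kat·kg·Bq = (s⁻¹·mol) · kg · s⁻¹ = kg·s⁻²·mol.
The exponent of kg is 1.

1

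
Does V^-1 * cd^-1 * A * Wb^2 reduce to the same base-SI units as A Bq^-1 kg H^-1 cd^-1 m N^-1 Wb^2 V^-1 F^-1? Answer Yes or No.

No

Left side:
  V = W/A (potential = power per current),
      = kg·m²·s⁻³·A⁻¹.
  So V⁻¹ = kg⁻¹·m⁻²·s³·A.
  Wb = V·s (flux: a volt is a weber per second),
      = kg·m²·s⁻²·A⁻¹.
  So Wb² = kg²·m⁴·s⁻⁴·A⁻².
  Combining: V⁻¹·cd⁻¹·A·Wb² = (kg⁻¹·m⁻²·s³·A) · cd⁻¹ · A · (kg²·m⁴·s⁻⁴·A⁻²) = kg·m²·s⁻¹·cd⁻¹.
Right side:
  Bq = 1/s = s⁻¹ (activity is decays per second).
  So Bq⁻¹ = s.
  H = Wb/A (inductance = flux per current),
      = kg·m²·s⁻²·A⁻².
  So H⁻¹ = kg⁻¹·m⁻²·s²·A².
  N = kg·m/s² = kg·m·s⁻² (force = mass × acceleration).
  So N⁻¹ = kg⁻¹·m⁻¹·s².
  Wb = V·s (flux: a volt is a weber per second),
      = kg·m²·s⁻²·A⁻¹.
  So Wb² = kg²·m⁴·s⁻⁴·A⁻².
  V = W/A (potential = power per current),
      = kg·m²·s⁻³·A⁻¹.
  So V⁻¹ = kg⁻¹·m⁻²·s³·A.
  F = C/V (capacitance = charge per voltage),
      = A·s/(kg·m²·s⁻³·A⁻¹) (substituting C and V),
      = kg⁻¹·m⁻²·s⁴·A².
  So F⁻¹ = kg·m²·s⁻⁴·A⁻².
  Combining: A·Bq⁻¹·kg·H⁻¹·cd⁻¹·m·N⁻¹·Wb²·V⁻¹·F⁻¹ = A · s · kg · (kg⁻¹·m⁻²·s²·A²) · cd⁻¹ · m · (kg⁻¹·m⁻¹·s²) · (kg²·m⁴·s⁻⁴·A⁻²) · (kg⁻¹·m⁻²·s³·A) · (kg·m²·s⁻⁴·A⁻²) = kg·m²·cd⁻¹.
Left is kg·m²·s⁻¹·cd⁻¹; right is kg·m²·cd⁻¹ — different.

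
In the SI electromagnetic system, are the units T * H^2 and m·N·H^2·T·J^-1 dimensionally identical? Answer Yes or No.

Yes

Left side:
  T = Wb/m² (flux density = flux per area),
      = kg·s⁻²·A⁻¹.
  H = Wb/A (inductance = flux per current),
      = kg·m²·s⁻²·A⁻².
  So H² = kg²·m⁴·s⁻⁴·A⁻⁴.
  Combining: T·H² = (kg·s⁻²·A⁻¹) · (kg²·m⁴·s⁻⁴·A⁻⁴) = kg³·m⁴·s⁻⁶·A⁻⁵.
Right side:
  N = kg·m·s⁻².
  H = kg·m²·s⁻²·A⁻².
  So H² = kg²·m⁴·s⁻⁴·A⁻⁴.
  T = kg·s⁻²·A⁻¹.
  J = kg·m²·s⁻².
  So J⁻¹ = kg⁻¹·m⁻²·s².
  Combining: m·N·H²·T·J⁻¹ = m · (kg·m·s⁻²) · (kg²·m⁴·s⁻⁴·A⁻⁴) · (kg·s⁻²·A⁻¹) · (kg⁻¹·m⁻²·s²) = kg³·m⁴·s⁻⁶·A⁻⁵.
Both reduce to kg³·m⁴·s⁻⁶·A⁻⁵.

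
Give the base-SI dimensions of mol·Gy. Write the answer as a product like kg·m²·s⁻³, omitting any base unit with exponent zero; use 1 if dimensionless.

m²·s⁻²·mol

Gy = J/kg (absorbed dose = energy per mass),
    = m²·s⁻².
Combining: mol·Gy = mol · (m²·s⁻²) = m²·s⁻²·mol.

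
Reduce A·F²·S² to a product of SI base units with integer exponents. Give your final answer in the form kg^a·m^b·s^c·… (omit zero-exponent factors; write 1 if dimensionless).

kg⁻⁴·m⁻⁸·s¹⁴·A⁹

F = kg⁻¹·m⁻²·s⁴·A².
So F² = kg⁻²·m⁻⁴·s⁸·A⁴.
S = kg⁻¹·m⁻²·s³·A².
So S² = kg⁻²·m⁻⁴·s⁶·A⁴.
Combining: A·F²·S² = A · (kg⁻²·m⁻⁴·s⁸·A⁴) · (kg⁻²·m⁻⁴·s⁶·A⁴) = kg⁻⁴·m⁻⁸·s¹⁴·A⁹.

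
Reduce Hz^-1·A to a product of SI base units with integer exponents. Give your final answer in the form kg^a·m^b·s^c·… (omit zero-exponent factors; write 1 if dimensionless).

s·A

Hz = 1/s = s⁻¹ (frequency is cycles per second).
So Hz⁻¹ = s.
Combining: Hz⁻¹·A = s · A = s·A.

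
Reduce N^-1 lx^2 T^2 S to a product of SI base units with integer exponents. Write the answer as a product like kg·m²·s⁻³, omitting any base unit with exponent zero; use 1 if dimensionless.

m⁻⁷·s·cd²

N = kg·m·s⁻².
So N⁻¹ = kg⁻¹·m⁻¹·s².
lx = m⁻²·cd.
So lx² = m⁻⁴·cd².
T = kg·s⁻²·A⁻¹.
So T² = kg²·s⁻⁴·A⁻².
S = kg⁻¹·m⁻²·s³·A².
Combining: N⁻¹·lx²·T²·S = (kg⁻¹·m⁻¹·s²) · (m⁻⁴·cd²) · (kg²·s⁻⁴·A⁻²) · (kg⁻¹·m⁻²·s³·A²) = m⁻⁷·s·cd².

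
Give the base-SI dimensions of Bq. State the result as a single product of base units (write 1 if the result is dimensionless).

s⁻¹

Bq = 1/s = s⁻¹ (activity is decays per second).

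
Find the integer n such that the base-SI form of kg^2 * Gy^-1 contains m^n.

-2

Gy = J/kg (absorbed dose = energy per mass),
    = m²·s⁻².
So Gy⁻¹ = m⁻²·s².
Combining: kg²·Gy⁻¹ = kg² · (m⁻²·s²) = kg²·m⁻²·s².
The exponent of m is -2.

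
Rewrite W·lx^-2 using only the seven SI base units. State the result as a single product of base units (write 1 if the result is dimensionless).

W = kg·m²·s⁻³.
lx = m⁻²·cd.
So lx⁻² = m⁴·cd⁻².
Combining: W·lx⁻² = (kg·m²·s⁻³) · (m⁴·cd⁻²) = kg·m⁶·s⁻³·cd⁻².

kg·m⁶·s⁻³·cd⁻²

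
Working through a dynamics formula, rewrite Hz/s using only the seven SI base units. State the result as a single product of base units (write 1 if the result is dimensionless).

s⁻²

Hz = 1/s = s⁻¹ (frequency is cycles per second).
Combining: Hz·s⁻¹ = s⁻¹ · s⁻¹ = s⁻².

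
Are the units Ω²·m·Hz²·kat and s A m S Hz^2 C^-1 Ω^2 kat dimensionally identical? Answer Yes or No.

Left side:
  Ω = V/A (resistance = voltage per current),
      = kg·m²·s⁻³·A⁻².
  So Ω² = kg²·m⁴·s⁻⁶·A⁻⁴.
  Hz = 1/s = s⁻¹ (frequency is cycles per second).
  So Hz² = s⁻².
  kat = mol/s = s⁻¹·mol (catalytic activity).
  Combining: Ω²·m·Hz²·kat = (kg²·m⁴·s⁻⁶·A⁻⁴) · m · s⁻² · (s⁻¹·mol) = kg²·m⁵·s⁻⁹·A⁻⁴·mol.
Right side:
  S = kg⁻¹·m⁻²·s³·A².
  Hz = s⁻¹.
  So Hz² = s⁻².
  C = s·A.
  So C⁻¹ = s⁻¹·A⁻¹.
  Ω = kg·m²·s⁻³·A⁻².
  So Ω² = kg²·m⁴·s⁻⁶·A⁻⁴.
  kat = s⁻¹·mol.
  Combining: s·A·m·S·Hz²·C⁻¹·Ω²·kat = s · A · m · (kg⁻¹·m⁻²·s³·A²) · s⁻² · (s⁻¹·A⁻¹) · (kg²·m⁴·s⁻⁶·A⁻⁴) · (s⁻¹·mol) = kg·m³·s⁻⁶·A⁻²·mol.
Left is kg²·m⁵·s⁻⁹·A⁻⁴·mol; right is kg·m³·s⁻⁶·A⁻²·mol — different.

No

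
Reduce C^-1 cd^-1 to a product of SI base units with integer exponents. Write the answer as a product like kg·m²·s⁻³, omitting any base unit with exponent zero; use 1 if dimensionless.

C = s·A.
So C⁻¹ = s⁻¹·A⁻¹.
Combining: C⁻¹·cd⁻¹ = (s⁻¹·A⁻¹) · cd⁻¹ = s⁻¹·A⁻¹·cd⁻¹.

s⁻¹·A⁻¹·cd⁻¹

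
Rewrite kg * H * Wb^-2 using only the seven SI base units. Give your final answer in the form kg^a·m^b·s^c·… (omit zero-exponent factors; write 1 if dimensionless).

m⁻²·s²

H = kg·m²·s⁻²·A⁻².
Wb = kg·m²·s⁻²·A⁻¹.
So Wb⁻² = kg⁻²·m⁻⁴·s⁴·A².
Combining: kg·H·Wb⁻² = kg · (kg·m²·s⁻²·A⁻²) · (kg⁻²·m⁻⁴·s⁴·A²) = m⁻²·s².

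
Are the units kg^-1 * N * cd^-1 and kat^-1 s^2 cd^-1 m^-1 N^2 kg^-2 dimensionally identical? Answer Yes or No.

No

Left side:
  N = kg·m/s² = kg·m·s⁻² (force = mass × acceleration).
  Combining: kg⁻¹·N·cd⁻¹ = kg⁻¹ · (kg·m·s⁻²) · cd⁻¹ = m·s⁻²·cd⁻¹.
Right side:
  kat = mol/s = s⁻¹·mol (catalytic activity).
  So kat⁻¹ = s·mol⁻¹.
  N = kg·m/s² = kg·m·s⁻² (force = mass × acceleration).
  So N² = kg²·m²·s⁻⁴.
  Combining: kat⁻¹·s²·cd⁻¹·m⁻¹·N²·kg⁻² = (s·mol⁻¹) · s² · cd⁻¹ · m⁻¹ · (kg²·m²·s⁻⁴) · kg⁻² = m·s⁻¹·mol⁻¹·cd⁻¹.
Left is m·s⁻²·cd⁻¹; right is m·s⁻¹·mol⁻¹·cd⁻¹ — different.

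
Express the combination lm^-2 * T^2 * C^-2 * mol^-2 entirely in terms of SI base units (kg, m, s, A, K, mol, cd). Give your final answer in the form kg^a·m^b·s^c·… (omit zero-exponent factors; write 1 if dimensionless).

lm = cd·sr = cd (luminous flux; sr is dimensionless).
So lm⁻² = cd⁻².
T = Wb/m² (flux density = flux per area),
    = kg·s⁻²·A⁻¹.
So T² = kg²·s⁻⁴·A⁻².
C = A·s = s·A (charge = current × time).
So C⁻² = s⁻²·A⁻².
Combining: lm⁻²·T²·C⁻²·mol⁻² = cd⁻² · (kg²·s⁻⁴·A⁻²) · (s⁻²·A⁻²) · mol⁻² = kg²·s⁻⁶·A⁻⁴·mol⁻²·cd⁻².

kg²·s⁻⁶·A⁻⁴·mol⁻²·cd⁻²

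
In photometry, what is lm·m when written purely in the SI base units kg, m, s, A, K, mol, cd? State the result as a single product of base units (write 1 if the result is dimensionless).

lm = cd·sr = cd (luminous flux; sr is dimensionless).
Combining: lm·m = cd · m = m·cd.

m·cd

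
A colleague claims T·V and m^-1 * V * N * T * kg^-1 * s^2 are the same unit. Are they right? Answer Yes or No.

Yes

Left side:
  T = Wb/m² (flux density = flux per area),
      = kg·s⁻²·A⁻¹.
  V = W/A (potential = power per current),
      = kg·m²·s⁻³·A⁻¹.
  Combining: T·V = (kg·s⁻²·A⁻¹) · (kg·m²·s⁻³·A⁻¹) = kg²·m²·s⁻⁵·A⁻².
Right side:
  V = kg·m²·s⁻³·A⁻¹.
  N = kg·m·s⁻².
  T = kg·s⁻²·A⁻¹.
  Combining: m⁻¹·V·N·T·kg⁻¹·s² = m⁻¹ · (kg·m²·s⁻³·A⁻¹) · (kg·m·s⁻²) · (kg·s⁻²·A⁻¹) · kg⁻¹ · s² = kg²·m²·s⁻⁵·A⁻².
Both reduce to kg²·m²·s⁻⁵·A⁻².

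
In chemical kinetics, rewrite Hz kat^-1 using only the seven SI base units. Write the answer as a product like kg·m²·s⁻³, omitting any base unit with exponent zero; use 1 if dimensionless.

Hz = s⁻¹.
kat = s⁻¹·mol.
So kat⁻¹ = s·mol⁻¹.
Combining: Hz·kat⁻¹ = s⁻¹ · (s·mol⁻¹) = mol⁻¹.

mol⁻¹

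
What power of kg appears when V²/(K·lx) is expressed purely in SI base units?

lx = m⁻²·cd.
So lx⁻¹ = m²·cd⁻¹.
V = kg·m²·s⁻³·A⁻¹.
So V² = kg²·m⁴·s⁻⁶·A⁻².
Combining: K⁻¹·lx⁻¹·V² = K⁻¹ · (m²·cd⁻¹) · (kg²·m⁴·s⁻⁶·A⁻²) = kg²·m⁶·s⁻⁶·A⁻²·K⁻¹·cd⁻¹.
The exponent of kg is 2.

2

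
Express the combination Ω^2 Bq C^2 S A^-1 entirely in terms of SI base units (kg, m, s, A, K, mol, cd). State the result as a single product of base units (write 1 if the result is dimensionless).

Ω = V/A (resistance = voltage per current),
    = kg·m²·s⁻³·A⁻².
So Ω² = kg²·m⁴·s⁻⁶·A⁻⁴.
Bq = 1/s = s⁻¹ (activity is decays per second).
C = A·s = s·A (charge = current × time).
So C² = s²·A².
S = 1/Ω (conductance is reciprocal resistance),
    = kg⁻¹·m⁻²·s³·A².
Combining: Ω²·Bq·C²·S·A⁻¹ = (kg²·m⁴·s⁻⁶·A⁻⁴) · s⁻¹ · (s²·A²) · (kg⁻¹·m⁻²·s³·A²) · A⁻¹ = kg·m²·s⁻²·A⁻¹.

kg·m²·s⁻²·A⁻¹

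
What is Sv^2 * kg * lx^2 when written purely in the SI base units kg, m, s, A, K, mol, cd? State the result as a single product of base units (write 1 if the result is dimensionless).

kg·s⁻⁴·cd²

Sv = m²·s⁻².
So Sv² = m⁴·s⁻⁴.
lx = m⁻²·cd.
So lx² = m⁻⁴·cd².
Combining: Sv²·kg·lx² = (m⁴·s⁻⁴) · kg · (m⁻⁴·cd²) = kg·s⁻⁴·cd².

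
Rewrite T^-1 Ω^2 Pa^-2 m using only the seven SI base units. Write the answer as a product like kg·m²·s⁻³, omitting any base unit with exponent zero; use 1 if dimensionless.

kg⁻¹·m⁷·A⁻³

T = Wb/m² (flux density = flux per area),
    = kg·s⁻²·A⁻¹.
So T⁻¹ = kg⁻¹·s²·A.
Ω = V/A (resistance = voltage per current),
    = kg·m²·s⁻³·A⁻².
So Ω² = kg²·m⁴·s⁻⁶·A⁻⁴.
Pa = N/m² (pressure = force per area),
    = kg·m⁻¹·s⁻².
So Pa⁻² = kg⁻²·m²·s⁴.
Combining: T⁻¹·Ω²·Pa⁻²·m = (kg⁻¹·s²·A) · (kg²·m⁴·s⁻⁶·A⁻⁴) · (kg⁻²·m²·s⁴) · m = kg⁻¹·m⁷·A⁻³.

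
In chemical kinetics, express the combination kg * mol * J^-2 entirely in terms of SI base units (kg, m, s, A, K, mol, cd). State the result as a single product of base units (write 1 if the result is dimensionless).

kg⁻¹·m⁻⁴·s⁴·mol

J = N·m (work = force × distance),
    = kg·m²·s⁻².
So J⁻² = kg⁻²·m⁻⁴·s⁴.
Combining: kg·mol·J⁻² = kg · mol · (kg⁻²·m⁻⁴·s⁴) = kg⁻¹·m⁻⁴·s⁴·mol.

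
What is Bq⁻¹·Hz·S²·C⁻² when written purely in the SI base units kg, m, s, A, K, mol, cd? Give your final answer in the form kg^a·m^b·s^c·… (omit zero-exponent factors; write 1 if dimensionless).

Bq = 1/s = s⁻¹ (activity is decays per second).
So Bq⁻¹ = s.
Hz = 1/s = s⁻¹ (frequency is cycles per second).
S = 1/Ω (conductance is reciprocal resistance),
    = kg⁻¹·m⁻²·s³·A².
So S² = kg⁻²·m⁻⁴·s⁶·A⁴.
C = A·s = s·A (charge = current × time).
So C⁻² = s⁻²·A⁻².
Combining: Bq⁻¹·Hz·S²·C⁻² = s · s⁻¹ · (kg⁻²·m⁻⁴·s⁶·A⁴) · (s⁻²·A⁻²) = kg⁻²·m⁻⁴·s⁴·A².

kg⁻²·m⁻⁴·s⁴·A²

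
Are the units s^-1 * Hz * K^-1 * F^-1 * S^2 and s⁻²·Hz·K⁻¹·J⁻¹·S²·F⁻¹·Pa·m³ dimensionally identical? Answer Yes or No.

Left side:
  Hz = s⁻¹.
  F = kg⁻¹·m⁻²·s⁴·A².
  So F⁻¹ = kg·m²·s⁻⁴·A⁻².
  S = kg⁻¹·m⁻²·s³·A².
  So S² = kg⁻²·m⁻⁴·s⁶·A⁴.
  Combining: s⁻¹·Hz·K⁻¹·F⁻¹·S² = s⁻¹ · s⁻¹ · K⁻¹ · (kg·m²·s⁻⁴·A⁻²) · (kg⁻²·m⁻⁴·s⁶·A⁴) = kg⁻¹·m⁻²·A²·K⁻¹.
Right side:
  Hz = 1/s = s⁻¹ (frequency is cycles per second).
  J = N·m (work = force × distance),
      = kg·m²·s⁻².
  So J⁻¹ = kg⁻¹·m⁻²·s².
  S = 1/Ω (conductance is reciprocal resistance),
      = kg⁻¹·m⁻²·s³·A².
  So S² = kg⁻²·m⁻⁴·s⁶·A⁴.
  F = C/V (capacitance = charge per voltage),
      = A·s/(kg·m²·s⁻³·A⁻¹) (substituting C and V),
      = kg⁻¹·m⁻²·s⁴·A².
  So F⁻¹ = kg·m²·s⁻⁴·A⁻².
  Pa = N/m² (pressure = force per area),
      = kg·m⁻¹·s⁻².
  Combining: s⁻²·Hz·K⁻¹·J⁻¹·S²·F⁻¹·Pa·m³ = s⁻² · s⁻¹ · K⁻¹ · (kg⁻¹·m⁻²·s²) · (kg⁻²·m⁻⁴·s⁶·A⁴) · (kg·m²·s⁻⁴·A⁻²) · (kg·m⁻¹·s⁻²) · m³ = kg⁻¹·m⁻²·s⁻¹·A²·K⁻¹.
Left is kg⁻¹·m⁻²·A²·K⁻¹; right is kg⁻¹·m⁻²·s⁻¹·A²·K⁻¹ — different.

No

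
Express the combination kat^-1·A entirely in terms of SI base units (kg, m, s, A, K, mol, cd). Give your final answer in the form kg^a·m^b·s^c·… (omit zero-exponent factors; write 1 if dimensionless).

kat = s⁻¹·mol.
So kat⁻¹ = s·mol⁻¹.
Combining: kat⁻¹·A = (s·mol⁻¹) · A = s·A·mol⁻¹.

s·A·mol⁻¹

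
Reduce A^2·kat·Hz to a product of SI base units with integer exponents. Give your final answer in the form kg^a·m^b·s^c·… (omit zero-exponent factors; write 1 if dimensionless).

kat = mol/s = s⁻¹·mol (catalytic activity).
Hz = 1/s = s⁻¹ (frequency is cycles per second).
Combining: A²·kat·Hz = A² · (s⁻¹·mol) · s⁻¹ = s⁻²·A²·mol.

s⁻²·A²·mol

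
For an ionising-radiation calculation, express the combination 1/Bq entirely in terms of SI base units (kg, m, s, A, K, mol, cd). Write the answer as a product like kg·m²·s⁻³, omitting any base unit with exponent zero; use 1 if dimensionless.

s

Bq = s⁻¹.
So Bq⁻¹ = s.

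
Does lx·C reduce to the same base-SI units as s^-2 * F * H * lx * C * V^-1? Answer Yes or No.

No

Left side:
  lx = lm/m² (illuminance = luminous flux per area),
      = m⁻²·cd.
  C = A·s = s·A (charge = current × time).
  Combining: lx·C = (m⁻²·cd) · (s·A) = m⁻²·s·A·cd.
Right side:
  F = kg⁻¹·m⁻²·s⁴·A².
  H = kg·m²·s⁻²·A⁻².
  lx = m⁻²·cd.
  C = s·A.
  V = kg·m²·s⁻³·A⁻¹.
  So V⁻¹ = kg⁻¹·m⁻²·s³·A.
  Combining: s⁻²·F·H·lx·C·V⁻¹ = s⁻² · (kg⁻¹·m⁻²·s⁴·A²) · (kg·m²·s⁻²·A⁻²) · (m⁻²·cd) · (s·A) · (kg⁻¹·m⁻²·s³·A) = kg⁻¹·m⁻⁴·s⁴·A²·cd.
Left is m⁻²·s·A·cd; right is kg⁻¹·m⁻⁴·s⁴·A²·cd — different.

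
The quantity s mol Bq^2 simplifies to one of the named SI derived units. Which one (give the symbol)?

Bq = s⁻¹.
So Bq² = s⁻².
Combining: s·mol·Bq² = s · mol · s⁻² = s⁻¹·mol.
s⁻¹·mol is the base-SI form of the katal.

kat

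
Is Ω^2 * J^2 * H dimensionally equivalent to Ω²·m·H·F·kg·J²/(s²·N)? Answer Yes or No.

Left side:
  Ω = kg·m²·s⁻³·A⁻².
  So Ω² = kg²·m⁴·s⁻⁶·A⁻⁴.
  J = kg·m²·s⁻².
  So J² = kg²·m⁴·s⁻⁴.
  H = kg·m²·s⁻²·A⁻².
  Combining: Ω²·J²·H = (kg²·m⁴·s⁻⁶·A⁻⁴) · (kg²·m⁴·s⁻⁴) · (kg·m²·s⁻²·A⁻²) = kg⁵·m¹⁰·s⁻¹²·A⁻⁶.
Right side:
  Ω = V/A (resistance = voltage per current),
      = kg·m²·s⁻³·A⁻².
  So Ω² = kg²·m⁴·s⁻⁶·A⁻⁴.
  H = Wb/A (inductance = flux per current),
      = kg·m²·s⁻²·A⁻².
  F = C/V (capacitance = charge per voltage),
      = A·s/(kg·m²·s⁻³·A⁻¹) (substituting C and V),
      = kg⁻¹·m⁻²·s⁴·A².
  J = N·m (work = force × distance),
      = kg·m²·s⁻².
  So J² = kg²·m⁴·s⁻⁴.
  N = kg·m/s² = kg·m·s⁻² (force = mass × acceleration).
  So N⁻¹ = kg⁻¹·m⁻¹·s².
  Combining: Ω²·m·s⁻²·H·F·kg·J²·N⁻¹ = (kg²·m⁴·s⁻⁶·A⁻⁴) · m · s⁻² · (kg·m²·s⁻²·A⁻²) · (kg⁻¹·m⁻²·s⁴·A²) · kg · (kg²·m⁴·s⁻⁴) · (kg⁻¹·m⁻¹·s²) = kg⁴·m⁸·s⁻⁸·A⁻⁴.
Left is kg⁵·m¹⁰·s⁻¹²·A⁻⁶; right is kg⁴·m⁸·s⁻⁸·A⁻⁴ — different.

No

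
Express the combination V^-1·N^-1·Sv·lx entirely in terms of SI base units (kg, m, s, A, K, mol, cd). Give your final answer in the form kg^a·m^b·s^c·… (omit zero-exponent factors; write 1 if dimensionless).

kg⁻²·m⁻³·s³·A·cd

V = W/A (potential = power per current),
    = kg·m²·s⁻³·A⁻¹.
So V⁻¹ = kg⁻¹·m⁻²·s³·A.
N = kg·m/s² = kg·m·s⁻² (force = mass × acceleration).
So N⁻¹ = kg⁻¹·m⁻¹·s².
Sv = J/kg (equivalent dose = energy per mass),
    = m²·s⁻².
lx = lm/m² (illuminance = luminous flux per area),
    = m⁻²·cd.
Combining: V⁻¹·N⁻¹·Sv·lx = (kg⁻¹·m⁻²·s³·A) · (kg⁻¹·m⁻¹·s²) · (m²·s⁻²) · (m⁻²·cd) = kg⁻²·m⁻³·s³·A·cd.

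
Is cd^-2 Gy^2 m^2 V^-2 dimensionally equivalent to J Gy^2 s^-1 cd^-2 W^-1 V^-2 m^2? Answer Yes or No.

Yes

Left side:
  Gy = J/kg (absorbed dose = energy per mass),
      = m²·s⁻².
  So Gy² = m⁴·s⁻⁴.
  V = W/A (potential = power per current),
      = kg·m²·s⁻³·A⁻¹.
  So V⁻² = kg⁻²·m⁻⁴·s⁶·A².
  Combining: cd⁻²·Gy²·m²·V⁻² = cd⁻² · (m⁴·s⁻⁴) · m² · (kg⁻²·m⁻⁴·s⁶·A²) = kg⁻²·m²·s²·A²·cd⁻².
Right side:
  J = N·m (work = force × distance),
      = kg·m²·s⁻².
  Gy = J/kg (absorbed dose = energy per mass),
      = m²·s⁻².
  So Gy² = m⁴·s⁻⁴.
  W = J/s (power = energy per time),
      = kg·m²·s⁻³.
  So W⁻¹ = kg⁻¹·m⁻²·s³.
  V = W/A (potential = power per current),
      = kg·m²·s⁻³·A⁻¹.
  So V⁻² = kg⁻²·m⁻⁴·s⁶·A².
  Combining: J·Gy²·s⁻¹·cd⁻²·W⁻¹·V⁻²·m² = (kg·m²·s⁻²) · (m⁴·s⁻⁴) · s⁻¹ · cd⁻² · (kg⁻¹·m⁻²·s³) · (kg⁻²·m⁻⁴·s⁶·A²) · m² = kg⁻²·m²·s²·A²·cd⁻².
Both reduce to kg⁻²·m²·s²·A²·cd⁻².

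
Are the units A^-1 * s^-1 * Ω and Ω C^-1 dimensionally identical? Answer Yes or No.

Yes

Left side:
  Ω = V/A (resistance = voltage per current),
      = kg·m²·s⁻³·A⁻².
  Combining: A⁻¹·s⁻¹·Ω = A⁻¹ · s⁻¹ · (kg·m²·s⁻³·A⁻²) = kg·m²·s⁻⁴·A⁻³.
Right side:
  Ω = V/A (resistance = voltage per current),
      = kg·m²·s⁻³·A⁻².
  C = A·s = s·A (charge = current × time).
  So C⁻¹ = s⁻¹·A⁻¹.
  Combining: Ω·C⁻¹ = (kg·m²·s⁻³·A⁻²) · (s⁻¹·A⁻¹) = kg·m²·s⁻⁴·A⁻³.
Both reduce to kg·m²·s⁻⁴·A⁻³.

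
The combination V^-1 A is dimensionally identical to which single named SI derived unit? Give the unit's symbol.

S

V = W/A (potential = power per current),
    = kg·m²·s⁻³·A⁻¹.
So V⁻¹ = kg⁻¹·m⁻²·s³·A.
Combining: V⁻¹·A = (kg⁻¹·m⁻²·s³·A) · A = kg⁻¹·m⁻²·s³·A².
kg⁻¹·m⁻²·s³·A² is the base-SI form of the siemens.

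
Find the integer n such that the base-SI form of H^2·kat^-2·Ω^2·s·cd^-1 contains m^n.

H = Wb/A (inductance = flux per current),
    = kg·m²·s⁻²·A⁻².
So H² = kg²·m⁴·s⁻⁴·A⁻⁴.
kat = mol/s = s⁻¹·mol (catalytic activity).
So kat⁻² = s²·mol⁻².
Ω = V/A (resistance = voltage per current),
    = kg·m²·s⁻³·A⁻².
So Ω² = kg²·m⁴·s⁻⁶·A⁻⁴.
Combining: H²·kat⁻²·Ω²·s·cd⁻¹ = (kg²·m⁴·s⁻⁴·A⁻⁴) · (s²·mol⁻²) · (kg²·m⁴·s⁻⁶·A⁻⁴) · s · cd⁻¹ = kg⁴·m⁸·s⁻⁷·A⁻⁸·mol⁻²·cd⁻¹.
The exponent of m is 8.

8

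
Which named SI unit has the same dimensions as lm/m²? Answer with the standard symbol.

lx

lm = cd·sr = cd (luminous flux; sr is dimensionless).
Combining: lm·m⁻² = cd · m⁻² = m⁻²·cd.
m⁻²·cd is the base-SI form of the lux.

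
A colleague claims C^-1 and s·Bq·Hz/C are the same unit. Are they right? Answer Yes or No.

No

Left side:
  C = s·A.
  So C⁻¹ = s⁻¹·A⁻¹.
Right side:
  C = s·A.
  So C⁻¹ = s⁻¹·A⁻¹.
  Bq = s⁻¹.
  Hz = s⁻¹.
  Combining: C⁻¹·s·Bq·Hz = (s⁻¹·A⁻¹) · s · s⁻¹ · s⁻¹ = s⁻²·A⁻¹.
Left is s⁻¹·A⁻¹; right is s⁻²·A⁻¹ — different.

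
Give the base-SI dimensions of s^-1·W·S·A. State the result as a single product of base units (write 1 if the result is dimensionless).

W = J/s (power = energy per time),
    = kg·m²·s⁻³.
S = 1/Ω (conductance is reciprocal resistance),
    = kg⁻¹·m⁻²·s³·A².
Combining: s⁻¹·W·S·A = s⁻¹ · (kg·m²·s⁻³) · (kg⁻¹·m⁻²·s³·A²) · A = s⁻¹·A³.

s⁻¹·A³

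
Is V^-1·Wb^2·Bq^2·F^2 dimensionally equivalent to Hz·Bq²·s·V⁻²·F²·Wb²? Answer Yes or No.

Left side:
  V = kg·m²·s⁻³·A⁻¹.
  So V⁻¹ = kg⁻¹·m⁻²·s³·A.
  Wb = kg·m²·s⁻²·A⁻¹.
  So Wb² = kg²·m⁴·s⁻⁴·A⁻².
  Bq = s⁻¹.
  So Bq² = s⁻².
  F = kg⁻¹·m⁻²·s⁴·A².
  So F² = kg⁻²·m⁻⁴·s⁸·A⁴.
  Combining: V⁻¹·Wb²·Bq²·F² = (kg⁻¹·m⁻²·s³·A) · (kg²·m⁴·s⁻⁴·A⁻²) · s⁻² · (kg⁻²·m⁻⁴·s⁸·A⁴) = kg⁻¹·m⁻²·s⁵·A³.
Right side:
  Hz = 1/s = s⁻¹ (frequency is cycles per second).
  Bq = 1/s = s⁻¹ (activity is decays per second).
  So Bq² = s⁻².
  V = W/A (potential = power per current),
      = kg·m²·s⁻³·A⁻¹.
  So V⁻² = kg⁻²·m⁻⁴·s⁶·A².
  F = C/V (capacitance = charge per voltage),
      = A·s/(kg·m²·s⁻³·A⁻¹) (substituting C and V),
      = kg⁻¹·m⁻²·s⁴·A².
  So F² = kg⁻²·m⁻⁴·s⁸·A⁴.
  Wb = V·s (flux: a volt is a weber per second),
      = kg·m²·s⁻²·A⁻¹.
  So Wb² = kg²·m⁴·s⁻⁴·A⁻².
  Combining: Hz·Bq²·s·V⁻²·F²·Wb² = s⁻¹ · s⁻² · s · (kg⁻²·m⁻⁴·s⁶·A²) · (kg⁻²·m⁻⁴·s⁸·A⁴) · (kg²·m⁴·s⁻⁴·A⁻²) = kg⁻²·m⁻⁴·s⁸·A⁴.
Left is kg⁻¹·m⁻²·s⁵·A³; right is kg⁻²·m⁻⁴·s⁸·A⁴ — different.

No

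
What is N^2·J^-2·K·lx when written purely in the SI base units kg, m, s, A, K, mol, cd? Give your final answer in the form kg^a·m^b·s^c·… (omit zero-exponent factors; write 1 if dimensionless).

m⁻⁴·K·cd

N = kg·m/s² = kg·m·s⁻² (force = mass × acceleration).
So N² = kg²·m²·s⁻⁴.
J = N·m (work = force × distance),
    = kg·m²·s⁻².
So J⁻² = kg⁻²·m⁻⁴·s⁴.
lx = lm/m² (illuminance = luminous flux per area),
    = m⁻²·cd.
Combining: N²·J⁻²·K·lx = (kg²·m²·s⁻⁴) · (kg⁻²·m⁻⁴·s⁴) · K · (m⁻²·cd) = m⁻⁴·K·cd.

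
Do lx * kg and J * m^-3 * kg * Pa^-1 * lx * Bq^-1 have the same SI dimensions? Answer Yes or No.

Left side:
  lx = m⁻²·cd.
  Combining: lx·kg = (m⁻²·cd) · kg = kg·m⁻²·cd.
Right side:
  J = kg·m²·s⁻².
  Pa = kg·m⁻¹·s⁻².
  So Pa⁻¹ = kg⁻¹·m·s².
  lx = m⁻²·cd.
  Bq = s⁻¹.
  So Bq⁻¹ = s.
  Combining: J·m⁻³·kg·Pa⁻¹·lx·Bq⁻¹ = (kg·m²·s⁻²) · m⁻³ · kg · (kg⁻¹·m·s²) · (m⁻²·cd) · s = kg·m⁻²·s·cd.
Left is kg·m⁻²·cd; right is kg·m⁻²·s·cd — different.

No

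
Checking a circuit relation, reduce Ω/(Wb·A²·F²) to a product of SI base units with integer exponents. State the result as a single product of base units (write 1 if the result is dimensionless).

Wb = V·s (flux: a volt is a weber per second),
    = kg·m²·s⁻²·A⁻¹.
So Wb⁻¹ = kg⁻¹·m⁻²·s²·A.
F = C/V (capacitance = charge per voltage),
    = A·s/(kg·m²·s⁻³·A⁻¹) (substituting C and V),
    = kg⁻¹·m⁻²·s⁴·A².
So F⁻² = kg²·m⁴·s⁻⁸·A⁻⁴.
Ω = V/A (resistance = voltage per current),
    = kg·m²·s⁻³·A⁻².
Combining: Wb⁻¹·A⁻²·F⁻²·Ω = (kg⁻¹·m⁻²·s²·A) · A⁻² · (kg²·m⁴·s⁻⁸·A⁻⁴) · (kg·m²·s⁻³·A⁻²) = kg²·m⁴·s⁻⁹·A⁻⁷.

kg²·m⁴·s⁻⁹·A⁻⁷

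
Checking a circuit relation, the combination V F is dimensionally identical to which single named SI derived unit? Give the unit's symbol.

V = W/A (potential = power per current),
    = kg·m²·s⁻³·A⁻¹.
F = C/V (capacitance = charge per voltage),
    = A·s/(kg·m²·s⁻³·A⁻¹) (substituting C and V),
    = kg⁻¹·m⁻²·s⁴·A².
Combining: V·F = (kg·m²·s⁻³·A⁻¹) · (kg⁻¹·m⁻²·s⁴·A²) = s·A.
s·A is the base-SI form of the coulomb.

C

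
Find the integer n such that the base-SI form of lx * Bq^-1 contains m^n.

-2

lx = lm/m² (illuminance = luminous flux per area),
    = m⁻²·cd.
Bq = 1/s = s⁻¹ (activity is decays per second).
So Bq⁻¹ = s.
Combining: lx·Bq⁻¹ = (m⁻²·cd) · s = m⁻²·s·cd.
The exponent of m is -2.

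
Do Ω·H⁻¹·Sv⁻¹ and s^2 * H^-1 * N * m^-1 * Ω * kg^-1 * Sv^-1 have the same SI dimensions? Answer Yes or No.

Left side:
  Ω = kg·m²·s⁻³·A⁻².
  H = kg·m²·s⁻²·A⁻².
  So H⁻¹ = kg⁻¹·m⁻²·s²·A².
  Sv = m²·s⁻².
  So Sv⁻¹ = m⁻²·s².
  Combining: Ω·H⁻¹·Sv⁻¹ = (kg·m²·s⁻³·A⁻²) · (kg⁻¹·m⁻²·s²·A²) · (m⁻²·s²) = m⁻²·s.
Right side:
  H = kg·m²·s⁻²·A⁻².
  So H⁻¹ = kg⁻¹·m⁻²·s²·A².
  N = kg·m·s⁻².
  Ω = kg·m²·s⁻³·A⁻².
  Sv = m²·s⁻².
  So Sv⁻¹ = m⁻²·s².
  Combining: s²·H⁻¹·N·m⁻¹·Ω·kg⁻¹·Sv⁻¹ = s² · (kg⁻¹·m⁻²·s²·A²) · (kg·m·s⁻²) · m⁻¹ · (kg·m²·s⁻³·A⁻²) · kg⁻¹ · (m⁻²·s²) = m⁻²·s.
Both reduce to m⁻²·s.

Yes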